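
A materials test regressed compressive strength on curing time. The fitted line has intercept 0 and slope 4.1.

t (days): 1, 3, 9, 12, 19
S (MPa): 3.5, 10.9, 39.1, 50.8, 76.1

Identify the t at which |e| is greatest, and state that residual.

t = 9, e = 2.2

t=1: ŷ = 4.1·1 = 4.1; e = 3.5 − 4.1 = -0.6
t=3: ŷ = 4.1·3 = 12.3; e = 10.9 − 12.3 = -1.4
t=9: ŷ = 4.1·9 = 36.9; e = 39.1 − 36.9 = 2.2
t=12: ŷ = 4.1·12 = 49.2; e = 50.8 − 49.2 = 1.6
t=19: ŷ = 4.1·19 = 77.9; e = 76.1 − 77.9 = -1.8
Largest |e| is 2.2 at t = 9, residual 2.2.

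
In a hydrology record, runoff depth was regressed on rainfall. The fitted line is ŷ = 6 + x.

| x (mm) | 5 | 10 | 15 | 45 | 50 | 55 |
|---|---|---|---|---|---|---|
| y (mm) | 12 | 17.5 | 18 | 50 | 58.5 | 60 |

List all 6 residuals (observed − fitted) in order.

1, 1.5, -3, -1, 2.5, -1

x=5: ŷ = 6 + 5 = 11; e = 12 − 11 = 1
x=10: ŷ = 6 + 10 = 16; e = 17.5 − 16 = 1.5
x=15: ŷ = 6 + 15 = 21; e = 18 − 21 = -3
x=45: ŷ = 6 + 45 = 51; e = 50 − 51 = -1
x=50: ŷ = 6 + 50 = 56; e = 58.5 − 56 = 2.5
x=55: ŷ = 6 + 55 = 61; e = 60 − 61 = -1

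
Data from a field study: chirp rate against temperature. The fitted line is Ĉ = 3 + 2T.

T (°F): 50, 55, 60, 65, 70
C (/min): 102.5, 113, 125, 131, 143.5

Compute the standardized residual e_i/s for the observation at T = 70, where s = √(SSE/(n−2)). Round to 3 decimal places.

T=50: Ĉ = 3 + 2·50 = 103; e = 102.5 − 103 = -0.5
T=55: Ĉ = 3 + 2·55 = 113; e = 113 − 113 = 0
T=60: Ĉ = 3 + 2·60 = 123; e = 125 − 123 = 2
T=65: Ĉ = 3 + 2·65 = 133; e = 131 − 133 = -2
T=70: Ĉ = 3 + 2·70 = 143; e = 143.5 − 143 = 0.5
SSE = 0.25 + 0 + 4 + 4 + 0.25 = 8.5
s = √(8.5/3) = 1.68325
e/s = 0.5 / 1.68325 = 0.297

0.297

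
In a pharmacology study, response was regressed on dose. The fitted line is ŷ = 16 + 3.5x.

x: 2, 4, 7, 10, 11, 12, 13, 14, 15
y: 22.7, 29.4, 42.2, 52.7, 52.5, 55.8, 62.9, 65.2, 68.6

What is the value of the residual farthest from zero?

e = -2.2

x=2: ŷ = 16 + 3.5·2 = 23; e = 22.7 − 23 = -0.3
x=4: ŷ = 16 + 3.5·4 = 30; e = 29.4 − 30 = -0.6
x=7: ŷ = 16 + 3.5·7 = 40.5; e = 42.2 − 40.5 = 1.7
x=10: ŷ = 16 + 3.5·10 = 51; e = 52.7 − 51 = 1.7
x=11: ŷ = 16 + 3.5·11 = 54.5; e = 52.5 − 54.5 = -2
x=12: ŷ = 16 + 3.5·12 = 58; e = 55.8 − 58 = -2.2
x=13: ŷ = 16 + 3.5·13 = 61.5; e = 62.9 − 61.5 = 1.4
x=14: ŷ = 16 + 3.5·14 = 65; e = 65.2 − 65 = 0.2
x=15: ŷ = 16 + 3.5·15 = 68.5; e = 68.6 − 68.5 = 0.1
Largest |e| is 2.2 at x = 12, residual -2.2.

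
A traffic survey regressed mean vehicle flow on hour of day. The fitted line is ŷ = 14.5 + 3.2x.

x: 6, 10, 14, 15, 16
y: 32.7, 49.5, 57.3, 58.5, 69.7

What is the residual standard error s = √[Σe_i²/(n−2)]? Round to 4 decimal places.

x=6: ŷ = 14.5 + 3.2·6 = 33.7; e = 32.7 − 33.7 = -1
x=10: ŷ = 14.5 + 3.2·10 = 46.5; e = 49.5 − 46.5 = 3
x=14: ŷ = 14.5 + 3.2·14 = 59.3; e = 57.3 − 59.3 = -2
x=15: ŷ = 14.5 + 3.2·15 = 62.5; e = 58.5 − 62.5 = -4
x=16: ŷ = 14.5 + 3.2·16 = 65.7; e = 69.7 − 65.7 = 4
SSE = 1 + 9 + 4 + 16 + 16 = 46
s = √(46/3) = √15.3333 ≈ 3.9158

s = 3.9158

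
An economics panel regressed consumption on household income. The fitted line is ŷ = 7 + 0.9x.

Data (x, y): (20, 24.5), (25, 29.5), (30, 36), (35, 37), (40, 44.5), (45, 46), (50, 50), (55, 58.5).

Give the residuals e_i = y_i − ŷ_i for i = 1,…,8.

x=20: ŷ = 7 + 0.9·20 = 25; e = 24.5 − 25 = -0.5
x=25: ŷ = 7 + 0.9·25 = 29.5; e = 29.5 − 29.5 = 0
x=30: ŷ = 7 + 0.9·30 = 34; e = 36 − 34 = 2
x=35: ŷ = 7 + 0.9·35 = 38.5; e = 37 − 38.5 = -1.5
x=40: ŷ = 7 + 0.9·40 = 43; e = 44.5 − 43 = 1.5
x=45: ŷ = 7 + 0.9·45 = 47.5; e = 46 − 47.5 = -1.5
x=50: ŷ = 7 + 0.9·50 = 52; e = 50 − 52 = -2
x=55: ŷ = 7 + 0.9·55 = 56.5; e = 58.5 − 56.5 = 2

-0.5, 0, 2, -1.5, 1.5, -1.5, -2, 2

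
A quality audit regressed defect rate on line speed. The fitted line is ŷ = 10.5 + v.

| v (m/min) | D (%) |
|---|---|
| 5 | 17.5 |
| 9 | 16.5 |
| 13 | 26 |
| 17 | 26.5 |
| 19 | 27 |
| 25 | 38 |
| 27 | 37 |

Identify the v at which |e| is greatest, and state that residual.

v=5: ŷ = 10.5 + 5 = 15.5; e = 17.5 − 15.5 = 2
v=9: ŷ = 10.5 + 9 = 19.5; e = 16.5 − 19.5 = -3
v=13: ŷ = 10.5 + 13 = 23.5; e = 26 − 23.5 = 2.5
v=17: ŷ = 10.5 + 17 = 27.5; e = 26.5 − 27.5 = -1
v=19: ŷ = 10.5 + 19 = 29.5; e = 27 − 29.5 = -2.5
v=25: ŷ = 10.5 + 25 = 35.5; e = 38 − 35.5 = 2.5
v=27: ŷ = 10.5 + 27 = 37.5; e = 37 − 37.5 = -0.5
Largest |e| is 3 at v = 9, residual -3.

v = 9, e = -3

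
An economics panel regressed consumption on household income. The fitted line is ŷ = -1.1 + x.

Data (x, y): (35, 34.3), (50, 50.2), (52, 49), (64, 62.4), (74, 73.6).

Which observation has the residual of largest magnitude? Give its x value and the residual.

x=35: ŷ = -1.1 + 35 = 33.9; r = 34.3 − 33.9 = 0.4
x=50: ŷ = -1.1 + 50 = 48.9; r = 50.2 − 48.9 = 1.3
x=52: ŷ = -1.1 + 52 = 50.9; r = 49 − 50.9 = -1.9
x=64: ŷ = -1.1 + 64 = 62.9; r = 62.4 − 62.9 = -0.5
x=74: ŷ = -1.1 + 74 = 72.9; r = 73.6 − 72.9 = 0.7
Largest |r| is 1.9 at x = 52, residual -1.9.

x = 52, r = -1.9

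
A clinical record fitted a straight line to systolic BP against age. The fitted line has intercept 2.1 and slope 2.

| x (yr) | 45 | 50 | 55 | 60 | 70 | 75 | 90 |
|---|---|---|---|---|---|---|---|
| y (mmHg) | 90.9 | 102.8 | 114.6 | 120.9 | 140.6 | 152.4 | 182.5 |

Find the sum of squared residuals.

SSE = 12.12

x=45: ŷ = 2.1 + 2·45 = 92.1; r = 90.9 − 92.1 = -1.2
x=50: ŷ = 2.1 + 2·50 = 102.1; r = 102.8 − 102.1 = 0.7
x=55: ŷ = 2.1 + 2·55 = 112.1; r = 114.6 − 112.1 = 2.5
x=60: ŷ = 2.1 + 2·60 = 122.1; r = 120.9 − 122.1 = -1.2
x=70: ŷ = 2.1 + 2·70 = 142.1; r = 140.6 − 142.1 = -1.5
x=75: ŷ = 2.1 + 2·75 = 152.1; r = 152.4 − 152.1 = 0.3
x=90: ŷ = 2.1 + 2·90 = 182.1; r = 182.5 − 182.1 = 0.4
SSE = 1.44 + 0.49 + 6.25 + 1.44 + 2.25 + 0.09 + 0.16 = 12.12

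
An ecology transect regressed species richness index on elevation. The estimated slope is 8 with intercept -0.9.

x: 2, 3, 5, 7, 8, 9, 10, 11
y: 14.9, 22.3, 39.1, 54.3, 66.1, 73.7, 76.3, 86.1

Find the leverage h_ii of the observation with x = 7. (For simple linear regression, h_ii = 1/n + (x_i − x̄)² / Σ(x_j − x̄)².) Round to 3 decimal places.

h = 0.125

x̄ = (2 + 3 + 5 + 7 + 8 + 9 + 10 + 11)/8 = 6.875
Σ(x − x̄)² = 23.7656 + 15.0156 + 3.51562 + 0.015625 + 1.26562 + 4.51562 + 9.76562 + 17.0156 = 74.875
h = 1/8 + (0.125)²/74.875 = 0.125 + 0.000208681 = 0.125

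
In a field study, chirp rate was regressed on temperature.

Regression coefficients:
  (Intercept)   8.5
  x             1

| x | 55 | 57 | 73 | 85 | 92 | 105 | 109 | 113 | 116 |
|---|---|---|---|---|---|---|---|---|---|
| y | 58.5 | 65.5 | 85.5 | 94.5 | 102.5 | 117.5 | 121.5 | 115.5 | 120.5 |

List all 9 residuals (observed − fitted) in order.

-5, 0, 4, 1, 2, 4, 4, -6, -4

x=55: ŷ = 8.5 + 55 = 63.5; e = 58.5 − 63.5 = -5
x=57: ŷ = 8.5 + 57 = 65.5; e = 65.5 − 65.5 = 0
x=73: ŷ = 8.5 + 73 = 81.5; e = 85.5 − 81.5 = 4
x=85: ŷ = 8.5 + 85 = 93.5; e = 94.5 − 93.5 = 1
x=92: ŷ = 8.5 + 92 = 100.5; e = 102.5 − 100.5 = 2
x=105: ŷ = 8.5 + 105 = 113.5; e = 117.5 − 113.5 = 4
x=109: ŷ = 8.5 + 109 = 117.5; e = 121.5 − 117.5 = 4
x=113: ŷ = 8.5 + 113 = 121.5; e = 115.5 − 121.5 = -6
x=116: ŷ = 8.5 + 116 = 124.5; e = 120.5 − 124.5 = -4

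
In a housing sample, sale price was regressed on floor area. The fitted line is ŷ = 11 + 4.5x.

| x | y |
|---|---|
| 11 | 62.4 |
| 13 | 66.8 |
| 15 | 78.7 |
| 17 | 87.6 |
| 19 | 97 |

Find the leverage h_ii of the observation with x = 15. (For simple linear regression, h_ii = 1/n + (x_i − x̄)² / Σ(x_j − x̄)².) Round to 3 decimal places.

h = 0.200

x̄ = (11 + 13 + 15 + 17 + 19)/5 = 15
Σ(x − x̄)² = 16 + 4 + 0 + 4 + 16 = 40
h = 1/5 + (0)²/40 = 0.2 + 0 = 0.200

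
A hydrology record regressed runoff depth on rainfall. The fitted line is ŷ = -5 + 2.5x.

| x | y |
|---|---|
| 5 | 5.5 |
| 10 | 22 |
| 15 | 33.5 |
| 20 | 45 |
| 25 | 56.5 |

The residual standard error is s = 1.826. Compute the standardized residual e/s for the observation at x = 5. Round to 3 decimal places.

ŷ = -5 + 2.5·5 = 7.5
e = 5.5 − 7.5 = -2
e/s = -2 / 1.826 = -1.095

-1.095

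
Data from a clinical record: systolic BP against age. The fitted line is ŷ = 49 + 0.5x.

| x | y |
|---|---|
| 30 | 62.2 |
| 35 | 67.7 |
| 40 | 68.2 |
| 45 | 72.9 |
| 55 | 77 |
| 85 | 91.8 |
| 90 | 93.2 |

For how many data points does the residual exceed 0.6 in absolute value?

5

x=30: ŷ = 49 + 0.5·30 = 64; r = 62.2 − 64 = -1.8
x=35: ŷ = 49 + 0.5·35 = 66.5; r = 67.7 − 66.5 = 1.2
x=40: ŷ = 49 + 0.5·40 = 69; r = 68.2 − 69 = -0.8
x=45: ŷ = 49 + 0.5·45 = 71.5; r = 72.9 − 71.5 = 1.4
x=55: ŷ = 49 + 0.5·55 = 76.5; r = 77 − 76.5 = 0.5
x=85: ŷ = 49 + 0.5·85 = 91.5; r = 91.8 − 91.5 = 0.3
x=90: ŷ = 49 + 0.5·90 = 94; r = 93.2 − 94 = -0.8
|r| > 0.6: x=30 (|r|=1.8), x=35 (|r|=1.2), x=40 (|r|=0.8), x=45 (|r|=1.4), x=90 (|r|=0.8) → 5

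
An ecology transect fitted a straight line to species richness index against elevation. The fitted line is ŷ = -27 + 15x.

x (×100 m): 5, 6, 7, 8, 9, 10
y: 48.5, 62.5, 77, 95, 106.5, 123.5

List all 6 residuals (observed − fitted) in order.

0.5, -0.5, -1, 2, -1.5, 0.5

x=5: ŷ = -27 + 15·5 = 48; e = 48.5 − 48 = 0.5
x=6: ŷ = -27 + 15·6 = 63; e = 62.5 − 63 = -0.5
x=7: ŷ = -27 + 15·7 = 78; e = 77 − 78 = -1
x=8: ŷ = -27 + 15·8 = 93; e = 95 − 93 = 2
x=9: ŷ = -27 + 15·9 = 108; e = 106.5 − 108 = -1.5
x=10: ŷ = -27 + 15·10 = 123; e = 123.5 − 123 = 0.5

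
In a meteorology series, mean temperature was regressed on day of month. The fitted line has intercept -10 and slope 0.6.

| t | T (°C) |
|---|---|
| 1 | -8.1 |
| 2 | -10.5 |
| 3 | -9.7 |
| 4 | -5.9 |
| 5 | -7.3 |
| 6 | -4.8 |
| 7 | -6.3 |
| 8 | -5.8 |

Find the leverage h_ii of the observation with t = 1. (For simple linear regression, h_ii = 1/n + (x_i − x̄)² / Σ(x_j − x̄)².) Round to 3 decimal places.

h = 0.417

t̄ = (1 + 2 + 3 + 4 + 5 + 6 + 7 + 8)/8 = 4.5
Σ(t − t̄)² = 12.25 + 6.25 + 2.25 + 0.25 + 0.25 + 2.25 + 6.25 + 12.25 = 42
h = 1/8 + (-3.5)²/42 = 0.125 + 0.291667 = 0.417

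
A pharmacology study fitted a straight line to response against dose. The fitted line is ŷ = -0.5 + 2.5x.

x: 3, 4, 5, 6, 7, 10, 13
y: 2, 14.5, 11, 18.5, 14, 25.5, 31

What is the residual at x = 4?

e = 5

ŷ = -0.5 + 2.5·4 = 9.5
e = 14.5 − 9.5 = 5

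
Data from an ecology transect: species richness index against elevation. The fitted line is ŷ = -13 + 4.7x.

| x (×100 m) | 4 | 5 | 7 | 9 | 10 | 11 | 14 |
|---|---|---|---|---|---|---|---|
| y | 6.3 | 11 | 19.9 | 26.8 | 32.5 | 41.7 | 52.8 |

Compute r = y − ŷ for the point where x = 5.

ŷ = -13 + 4.7·5 = 10.5
r = 11 − 10.5 = 0.5

r = 0.5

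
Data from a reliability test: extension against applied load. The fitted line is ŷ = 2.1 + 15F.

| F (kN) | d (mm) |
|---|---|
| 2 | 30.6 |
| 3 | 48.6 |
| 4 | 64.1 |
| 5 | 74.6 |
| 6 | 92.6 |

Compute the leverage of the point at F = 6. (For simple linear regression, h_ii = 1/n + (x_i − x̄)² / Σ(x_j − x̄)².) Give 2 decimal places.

F̄ = (2 + 3 + 4 + 5 + 6)/5 = 4
Σ(F − F̄)² = 4 + 1 + 0 + 1 + 4 = 10
h = 1/5 + (2)²/10 = 0.2 + 0.4 = 0.60

h = 0.60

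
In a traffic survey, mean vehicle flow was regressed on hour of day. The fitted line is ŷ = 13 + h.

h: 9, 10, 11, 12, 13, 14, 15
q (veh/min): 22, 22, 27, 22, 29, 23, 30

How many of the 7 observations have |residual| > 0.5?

h=9: ŷ = 13 + 9 = 22; e = 22 − 22 = 0
h=10: ŷ = 13 + 10 = 23; e = 22 − 23 = -1
h=11: ŷ = 13 + 11 = 24; e = 27 − 24 = 3
h=12: ŷ = 13 + 12 = 25; e = 22 − 25 = -3
h=13: ŷ = 13 + 13 = 26; e = 29 − 26 = 3
h=14: ŷ = 13 + 14 = 27; e = 23 − 27 = -4
h=15: ŷ = 13 + 15 = 28; e = 30 − 28 = 2
|e| > 0.5: h=10 (|e|=1), h=11 (|e|=3), h=12 (|e|=3), h=13 (|e|=3), h=14 (|e|=4), h=15 (|e|=2) → 6

6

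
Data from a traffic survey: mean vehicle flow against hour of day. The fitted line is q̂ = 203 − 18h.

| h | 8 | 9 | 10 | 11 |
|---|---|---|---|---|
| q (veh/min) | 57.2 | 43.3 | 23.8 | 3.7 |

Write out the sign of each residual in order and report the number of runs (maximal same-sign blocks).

h=8: q̂ = 203 − 18·8 = 59; e = 57.2 − 59 = -1.8
h=9: q̂ = 203 − 18·9 = 41; e = 43.3 − 41 = 2.3
h=10: q̂ = 203 − 18·10 = 23; e = 23.8 − 23 = 0.8
h=11: q̂ = 203 − 18·11 = 5; e = 3.7 − 5 = -1.3
Signs: − + + −
Runs: −×1, +×2, −×1 → 3

3 runs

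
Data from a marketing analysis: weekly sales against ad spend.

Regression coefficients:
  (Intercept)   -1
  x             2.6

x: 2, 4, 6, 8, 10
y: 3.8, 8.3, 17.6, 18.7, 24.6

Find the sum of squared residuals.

x=2: ŷ = -1 + 2.6·2 = 4.2; r = 3.8 − 4.2 = -0.4
x=4: ŷ = -1 + 2.6·4 = 9.4; r = 8.3 − 9.4 = -1.1
x=6: ŷ = -1 + 2.6·6 = 14.6; r = 17.6 − 14.6 = 3
x=8: ŷ = -1 + 2.6·8 = 19.8; r = 18.7 − 19.8 = -1.1
x=10: ŷ = -1 + 2.6·10 = 25; r = 24.6 − 25 = -0.4
SSE = 0.16 + 1.21 + 9 + 1.21 + 0.16 = 11.74

SSE = 11.74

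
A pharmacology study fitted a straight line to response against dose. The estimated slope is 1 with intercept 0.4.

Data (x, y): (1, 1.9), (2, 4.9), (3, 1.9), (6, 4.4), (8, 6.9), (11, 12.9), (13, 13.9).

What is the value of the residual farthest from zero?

x=1: ŷ = 0.4 + 1 = 1.4; r = 1.9 − 1.4 = 0.5
x=2: ŷ = 0.4 + 2 = 2.4; r = 4.9 − 2.4 = 2.5
x=3: ŷ = 0.4 + 3 = 3.4; r = 1.9 − 3.4 = -1.5
x=6: ŷ = 0.4 + 6 = 6.4; r = 4.4 − 6.4 = -2
x=8: ŷ = 0.4 + 8 = 8.4; r = 6.9 − 8.4 = -1.5
x=11: ŷ = 0.4 + 11 = 11.4; r = 12.9 − 11.4 = 1.5
x=13: ŷ = 0.4 + 13 = 13.4; r = 13.9 − 13.4 = 0.5
Largest |r| is 2.5 at x = 2, residual 2.5.

r = 2.5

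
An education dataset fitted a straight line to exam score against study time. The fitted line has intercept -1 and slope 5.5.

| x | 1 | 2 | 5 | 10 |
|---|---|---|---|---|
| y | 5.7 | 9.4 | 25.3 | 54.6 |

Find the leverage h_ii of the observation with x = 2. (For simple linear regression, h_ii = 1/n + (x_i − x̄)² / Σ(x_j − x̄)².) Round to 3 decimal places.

h = 0.378

x̄ = (1 + 2 + 5 + 10)/4 = 4.5
Σ(x − x̄)² = 12.25 + 6.25 + 0.25 + 30.25 = 49
h = 1/4 + (-2.5)²/49 = 0.25 + 0.127551 = 0.378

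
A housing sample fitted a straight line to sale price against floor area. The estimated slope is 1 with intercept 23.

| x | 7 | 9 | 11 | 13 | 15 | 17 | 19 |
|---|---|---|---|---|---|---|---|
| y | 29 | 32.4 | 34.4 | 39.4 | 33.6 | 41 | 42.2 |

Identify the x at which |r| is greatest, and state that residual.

x=7: ŷ = 23 + 7 = 30; r = 29 − 30 = -1
x=9: ŷ = 23 + 9 = 32; r = 32.4 − 32 = 0.4
x=11: ŷ = 23 + 11 = 34; r = 34.4 − 34 = 0.4
x=13: ŷ = 23 + 13 = 36; r = 39.4 − 36 = 3.4
x=15: ŷ = 23 + 15 = 38; r = 33.6 − 38 = -4.4
x=17: ŷ = 23 + 17 = 40; r = 41 − 40 = 1
x=19: ŷ = 23 + 19 = 42; r = 42.2 − 42 = 0.2
Largest |r| is 4.4 at x = 15, residual -4.4.

x = 15, r = -4.4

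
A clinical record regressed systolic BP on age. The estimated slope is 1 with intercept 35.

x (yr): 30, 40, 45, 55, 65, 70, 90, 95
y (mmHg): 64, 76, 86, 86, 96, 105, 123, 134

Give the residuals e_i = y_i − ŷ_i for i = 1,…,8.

-1, 1, 6, -4, -4, 0, -2, 4

x=30: ŷ = 35 + 30 = 65; e = 64 − 65 = -1
x=40: ŷ = 35 + 40 = 75; e = 76 − 75 = 1
x=45: ŷ = 35 + 45 = 80; e = 86 − 80 = 6
x=55: ŷ = 35 + 55 = 90; e = 86 − 90 = -4
x=65: ŷ = 35 + 65 = 100; e = 96 − 100 = -4
x=70: ŷ = 35 + 70 = 105; e = 105 − 105 = 0
x=90: ŷ = 35 + 90 = 125; e = 123 − 125 = -2
x=95: ŷ = 35 + 95 = 130; e = 134 − 130 = 4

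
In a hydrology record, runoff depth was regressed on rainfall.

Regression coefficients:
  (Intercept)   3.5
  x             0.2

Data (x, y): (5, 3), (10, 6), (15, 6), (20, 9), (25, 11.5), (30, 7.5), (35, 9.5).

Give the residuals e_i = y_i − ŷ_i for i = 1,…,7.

-1.5, 0.5, -0.5, 1.5, 3, -2, -1

x=5: ŷ = 3.5 + 0.2·5 = 4.5; e = 3 − 4.5 = -1.5
x=10: ŷ = 3.5 + 0.2·10 = 5.5; e = 6 − 5.5 = 0.5
x=15: ŷ = 3.5 + 0.2·15 = 6.5; e = 6 − 6.5 = -0.5
x=20: ŷ = 3.5 + 0.2·20 = 7.5; e = 9 − 7.5 = 1.5
x=25: ŷ = 3.5 + 0.2·25 = 8.5; e = 11.5 − 8.5 = 3
x=30: ŷ = 3.5 + 0.2·30 = 9.5; e = 7.5 − 9.5 = -2
x=35: ŷ = 3.5 + 0.2·35 = 10.5; e = 9.5 − 10.5 = -1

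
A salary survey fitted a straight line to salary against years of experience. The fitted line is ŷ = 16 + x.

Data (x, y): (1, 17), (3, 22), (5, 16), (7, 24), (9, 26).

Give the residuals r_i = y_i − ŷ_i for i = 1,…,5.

x=1: ŷ = 16 + 1 = 17; r = 17 − 17 = 0
x=3: ŷ = 16 + 3 = 19; r = 22 − 19 = 3
x=5: ŷ = 16 + 5 = 21; r = 16 − 21 = -5
x=7: ŷ = 16 + 7 = 23; r = 24 − 23 = 1
x=9: ŷ = 16 + 9 = 25; r = 26 − 25 = 1

0, 3, -5, 1, 1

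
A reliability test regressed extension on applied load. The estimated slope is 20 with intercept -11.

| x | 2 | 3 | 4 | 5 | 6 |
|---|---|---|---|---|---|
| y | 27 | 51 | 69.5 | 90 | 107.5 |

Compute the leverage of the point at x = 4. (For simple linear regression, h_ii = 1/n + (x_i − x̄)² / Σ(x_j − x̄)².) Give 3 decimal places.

h = 0.200

x̄ = (2 + 3 + 4 + 5 + 6)/5 = 4
Σ(x − x̄)² = 4 + 1 + 0 + 1 + 4 = 10
h = 1/5 + (0)²/10 = 0.2 + 0 = 0.200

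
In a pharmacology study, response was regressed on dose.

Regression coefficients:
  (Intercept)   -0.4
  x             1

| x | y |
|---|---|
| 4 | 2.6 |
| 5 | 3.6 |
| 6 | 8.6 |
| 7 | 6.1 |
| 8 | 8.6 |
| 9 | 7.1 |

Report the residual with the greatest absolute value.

x=4: ŷ = -0.4 + 4 = 3.6; e = 2.6 − 3.6 = -1
x=5: ŷ = -0.4 + 5 = 4.6; e = 3.6 − 4.6 = -1
x=6: ŷ = -0.4 + 6 = 5.6; e = 8.6 − 5.6 = 3
x=7: ŷ = -0.4 + 7 = 6.6; e = 6.1 − 6.6 = -0.5
x=8: ŷ = -0.4 + 8 = 7.6; e = 8.6 − 7.6 = 1
x=9: ŷ = -0.4 + 9 = 8.6; e = 7.1 − 8.6 = -1.5
Largest |e| is 3 at x = 6, residual 3.

e = 3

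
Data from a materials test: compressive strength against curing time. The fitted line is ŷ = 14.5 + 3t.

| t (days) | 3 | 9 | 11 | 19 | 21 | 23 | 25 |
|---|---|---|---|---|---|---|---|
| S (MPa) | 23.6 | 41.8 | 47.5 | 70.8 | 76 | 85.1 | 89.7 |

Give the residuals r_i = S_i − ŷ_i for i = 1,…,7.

0.1, 0.3, 0, -0.7, -1.5, 1.6, 0.2

t=3: ŷ = 14.5 + 3·3 = 23.5; r = 23.6 − 23.5 = 0.1
t=9: ŷ = 14.5 + 3·9 = 41.5; r = 41.8 − 41.5 = 0.3
t=11: ŷ = 14.5 + 3·11 = 47.5; r = 47.5 − 47.5 = 0
t=19: ŷ = 14.5 + 3·19 = 71.5; r = 70.8 − 71.5 = -0.7
t=21: ŷ = 14.5 + 3·21 = 77.5; r = 76 − 77.5 = -1.5
t=23: ŷ = 14.5 + 3·23 = 83.5; r = 85.1 − 83.5 = 1.6
t=25: ŷ = 14.5 + 3·25 = 89.5; r = 89.7 − 89.5 = 0.2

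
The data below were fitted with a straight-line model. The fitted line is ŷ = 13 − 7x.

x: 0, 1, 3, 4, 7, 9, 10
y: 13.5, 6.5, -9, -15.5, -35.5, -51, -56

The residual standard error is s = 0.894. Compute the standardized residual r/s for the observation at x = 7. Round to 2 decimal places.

0.56

ŷ = 13 − 7·7 = -36
r = -35.5 − (-36) = 0.5
r/s = 0.5 / 0.894 = 0.56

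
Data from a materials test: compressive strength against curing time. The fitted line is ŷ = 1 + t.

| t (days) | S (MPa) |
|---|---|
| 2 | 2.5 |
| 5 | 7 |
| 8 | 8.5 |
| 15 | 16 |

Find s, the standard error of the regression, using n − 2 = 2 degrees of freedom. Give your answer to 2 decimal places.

t=2: ŷ = 1 + 2 = 3; e = 2.5 − 3 = -0.5
t=5: ŷ = 1 + 5 = 6; e = 7 − 6 = 1
t=8: ŷ = 1 + 8 = 9; e = 8.5 − 9 = -0.5
t=15: ŷ = 1 + 15 = 16; e = 16 − 16 = 0
SSE = 0.25 + 1 + 0.25 + 0 = 1.5
s = √(1.5/2) = √0.75 ≈ 0.87

s = 0.87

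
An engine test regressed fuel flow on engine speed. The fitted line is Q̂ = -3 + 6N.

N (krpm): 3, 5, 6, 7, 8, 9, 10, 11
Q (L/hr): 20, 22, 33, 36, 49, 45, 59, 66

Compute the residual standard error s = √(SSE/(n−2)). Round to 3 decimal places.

N=3: Q̂ = -3 + 6·3 = 15; e = 20 − 15 = 5
N=5: Q̂ = -3 + 6·5 = 27; e = 22 − 27 = -5
N=6: Q̂ = -3 + 6·6 = 33; e = 33 − 33 = 0
N=7: Q̂ = -3 + 6·7 = 39; e = 36 − 39 = -3
N=8: Q̂ = -3 + 6·8 = 45; e = 49 − 45 = 4
N=9: Q̂ = -3 + 6·9 = 51; e = 45 − 51 = -6
N=10: Q̂ = -3 + 6·10 = 57; e = 59 − 57 = 2
N=11: Q̂ = -3 + 6·11 = 63; e = 66 − 63 = 3
SSE = 25 + 25 + 0 + 9 + 16 + 36 + 4 + 9 = 124
s = √(124/6) = √20.6667 ≈ 4.546

s = 4.546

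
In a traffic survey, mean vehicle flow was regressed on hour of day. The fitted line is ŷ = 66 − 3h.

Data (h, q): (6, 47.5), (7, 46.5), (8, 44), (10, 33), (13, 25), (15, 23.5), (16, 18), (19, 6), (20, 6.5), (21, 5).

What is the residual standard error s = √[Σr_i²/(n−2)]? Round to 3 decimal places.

h=6: ŷ = 66 − 3·6 = 48; r = 47.5 − 48 = -0.5
h=7: ŷ = 66 − 3·7 = 45; r = 46.5 − 45 = 1.5
h=8: ŷ = 66 − 3·8 = 42; r = 44 − 42 = 2
h=10: ŷ = 66 − 3·10 = 36; r = 33 − 36 = -3
h=13: ŷ = 66 − 3·13 = 27; r = 25 − 27 = -2
h=15: ŷ = 66 − 3·15 = 21; r = 23.5 − 21 = 2.5
h=16: ŷ = 66 − 3·16 = 18; r = 18 − 18 = 0
h=19: ŷ = 66 − 3·19 = 9; r = 6 − 9 = -3
h=20: ŷ = 66 − 3·20 = 6; r = 6.5 − 6 = 0.5
h=21: ŷ = 66 − 3·21 = 3; r = 5 − 3 = 2
SSE = 0.25 + 2.25 + 4 + 9 + 4 + 6.25 + 0 + 9 + 0.25 + 4 = 39
s = √(39/8) = √4.875 ≈ 2.208

s = 2.208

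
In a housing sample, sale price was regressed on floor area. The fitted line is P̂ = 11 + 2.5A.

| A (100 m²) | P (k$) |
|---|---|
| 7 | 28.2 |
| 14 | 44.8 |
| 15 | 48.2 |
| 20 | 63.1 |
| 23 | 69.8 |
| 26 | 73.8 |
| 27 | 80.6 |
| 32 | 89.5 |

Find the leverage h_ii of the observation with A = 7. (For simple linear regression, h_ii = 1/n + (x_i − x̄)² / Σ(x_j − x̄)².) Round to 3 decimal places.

Ā = (7 + 14 + 15 + 20 + 23 + 26 + 27 + 32)/8 = 20.5
Σ(A − Ā)² = 182.25 + 42.25 + 30.25 + 0.25 + 6.25 + 30.25 + 42.25 + 132.25 = 466
h = 1/8 + (-13.5)²/466 = 0.125 + 0.391094 = 0.516

h = 0.516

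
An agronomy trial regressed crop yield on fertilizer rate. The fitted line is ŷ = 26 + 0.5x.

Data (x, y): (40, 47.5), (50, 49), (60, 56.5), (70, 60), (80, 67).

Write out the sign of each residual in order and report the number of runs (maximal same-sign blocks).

5 runs

x=40: ŷ = 26 + 0.5·40 = 46; r = 47.5 − 46 = 1.5
x=50: ŷ = 26 + 0.5·50 = 51; r = 49 − 51 = -2
x=60: ŷ = 26 + 0.5·60 = 56; r = 56.5 − 56 = 0.5
x=70: ŷ = 26 + 0.5·70 = 61; r = 60 − 61 = -1
x=80: ŷ = 26 + 0.5·80 = 66; r = 67 − 66 = 1
Signs: + − + − +
Runs: +×1, −×1, +×1, −×1, +×1 → 5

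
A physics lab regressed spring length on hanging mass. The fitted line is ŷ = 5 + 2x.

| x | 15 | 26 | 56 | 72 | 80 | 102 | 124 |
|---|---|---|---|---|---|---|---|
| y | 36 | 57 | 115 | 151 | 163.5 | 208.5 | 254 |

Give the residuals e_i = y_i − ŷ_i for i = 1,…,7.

x=15: ŷ = 5 + 2·15 = 35; e = 36 − 35 = 1
x=26: ŷ = 5 + 2·26 = 57; e = 57 − 57 = 0
x=56: ŷ = 5 + 2·56 = 117; e = 115 − 117 = -2
x=72: ŷ = 5 + 2·72 = 149; e = 151 − 149 = 2
x=80: ŷ = 5 + 2·80 = 165; e = 163.5 − 165 = -1.5
x=102: ŷ = 5 + 2·102 = 209; e = 208.5 − 209 = -0.5
x=124: ŷ = 5 + 2·124 = 253; e = 254 − 253 = 1

1, 0, -2, 2, -1.5, -0.5, 1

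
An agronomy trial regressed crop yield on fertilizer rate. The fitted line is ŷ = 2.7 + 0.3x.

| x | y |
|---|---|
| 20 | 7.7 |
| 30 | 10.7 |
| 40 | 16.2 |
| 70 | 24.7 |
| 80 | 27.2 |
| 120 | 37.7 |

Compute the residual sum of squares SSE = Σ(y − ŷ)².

x=20: ŷ = 2.7 + 0.3·20 = 8.7; r = 7.7 − 8.7 = -1
x=30: ŷ = 2.7 + 0.3·30 = 11.7; r = 10.7 − 11.7 = -1
x=40: ŷ = 2.7 + 0.3·40 = 14.7; r = 16.2 − 14.7 = 1.5
x=70: ŷ = 2.7 + 0.3·70 = 23.7; r = 24.7 − 23.7 = 1
x=80: ŷ = 2.7 + 0.3·80 = 26.7; r = 27.2 − 26.7 = 0.5
x=120: ŷ = 2.7 + 0.3·120 = 38.7; r = 37.7 − 38.7 = -1
SSE = 1 + 1 + 2.25 + 1 + 0.25 + 1 = 6.5

SSE = 6.5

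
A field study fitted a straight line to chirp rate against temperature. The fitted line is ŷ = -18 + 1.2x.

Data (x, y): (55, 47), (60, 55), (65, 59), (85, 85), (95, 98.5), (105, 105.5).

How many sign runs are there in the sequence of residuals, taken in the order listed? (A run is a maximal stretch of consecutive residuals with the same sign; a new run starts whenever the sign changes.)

x=55: ŷ = -18 + 1.2·55 = 48; e = 47 − 48 = -1
x=60: ŷ = -18 + 1.2·60 = 54; e = 55 − 54 = 1
x=65: ŷ = -18 + 1.2·65 = 60; e = 59 − 60 = -1
x=85: ŷ = -18 + 1.2·85 = 84; e = 85 − 84 = 1
x=95: ŷ = -18 + 1.2·95 = 96; e = 98.5 − 96 = 2.5
x=105: ŷ = -18 + 1.2·105 = 108; e = 105.5 − 108 = -2.5
Signs: − + − + + −
Runs: −×1, +×1, −×1, +×2, −×1 → 5

5 runs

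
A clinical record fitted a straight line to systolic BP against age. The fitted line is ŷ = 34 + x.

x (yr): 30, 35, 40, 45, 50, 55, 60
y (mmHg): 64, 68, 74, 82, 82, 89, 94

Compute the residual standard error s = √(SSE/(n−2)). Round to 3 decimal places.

x=30: ŷ = 34 + 30 = 64; r = 64 − 64 = 0
x=35: ŷ = 34 + 35 = 69; r = 68 − 69 = -1
x=40: ŷ = 34 + 40 = 74; r = 74 − 74 = 0
x=45: ŷ = 34 + 45 = 79; r = 82 − 79 = 3
x=50: ŷ = 34 + 50 = 84; r = 82 − 84 = -2
x=55: ŷ = 34 + 55 = 89; r = 89 − 89 = 0
x=60: ŷ = 34 + 60 = 94; r = 94 − 94 = 0
SSE = 0 + 1 + 0 + 9 + 4 + 0 + 0 = 14
s = √(14/5) = √2.8 ≈ 1.673

s = 1.673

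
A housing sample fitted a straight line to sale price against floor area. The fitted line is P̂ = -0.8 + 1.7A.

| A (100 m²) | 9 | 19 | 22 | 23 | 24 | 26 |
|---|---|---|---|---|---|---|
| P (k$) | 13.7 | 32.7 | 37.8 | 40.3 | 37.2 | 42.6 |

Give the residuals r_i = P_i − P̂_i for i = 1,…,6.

A=9: P̂ = -0.8 + 1.7·9 = 14.5; r = 13.7 − 14.5 = -0.8
A=19: P̂ = -0.8 + 1.7·19 = 31.5; r = 32.7 − 31.5 = 1.2
A=22: P̂ = -0.8 + 1.7·22 = 36.6; r = 37.8 − 36.6 = 1.2
A=23: P̂ = -0.8 + 1.7·23 = 38.3; r = 40.3 − 38.3 = 2
A=24: P̂ = -0.8 + 1.7·24 = 40; r = 37.2 − 40 = -2.8
A=26: P̂ = -0.8 + 1.7·26 = 43.4; r = 42.6 − 43.4 = -0.8

-0.8, 1.2, 1.2, 2, -2.8, -0.8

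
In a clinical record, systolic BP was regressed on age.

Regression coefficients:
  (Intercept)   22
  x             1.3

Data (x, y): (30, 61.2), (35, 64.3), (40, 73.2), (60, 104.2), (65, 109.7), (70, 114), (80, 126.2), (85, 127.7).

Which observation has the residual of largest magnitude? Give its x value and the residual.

x=30: ŷ = 22 + 1.3·30 = 61; e = 61.2 − 61 = 0.2
x=35: ŷ = 22 + 1.3·35 = 67.5; e = 64.3 − 67.5 = -3.2
x=40: ŷ = 22 + 1.3·40 = 74; e = 73.2 − 74 = -0.8
x=60: ŷ = 22 + 1.3·60 = 100; e = 104.2 − 100 = 4.2
x=65: ŷ = 22 + 1.3·65 = 106.5; e = 109.7 − 106.5 = 3.2
x=70: ŷ = 22 + 1.3·70 = 113; e = 114 − 113 = 1
x=80: ŷ = 22 + 1.3·80 = 126; e = 126.2 − 126 = 0.2
x=85: ŷ = 22 + 1.3·85 = 132.5; e = 127.7 − 132.5 = -4.8
Largest |e| is 4.8 at x = 85, residual -4.8.

x = 85, e = -4.8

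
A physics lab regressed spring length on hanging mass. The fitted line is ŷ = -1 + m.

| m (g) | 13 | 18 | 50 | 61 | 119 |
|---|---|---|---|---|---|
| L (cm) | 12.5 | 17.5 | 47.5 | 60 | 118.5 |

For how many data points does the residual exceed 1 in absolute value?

m=13: ŷ = -1 + 13 = 12; r = 12.5 − 12 = 0.5
m=18: ŷ = -1 + 18 = 17; r = 17.5 − 17 = 0.5
m=50: ŷ = -1 + 50 = 49; r = 47.5 − 49 = -1.5
m=61: ŷ = -1 + 61 = 60; r = 60 − 60 = 0
m=119: ŷ = -1 + 119 = 118; r = 118.5 − 118 = 0.5
|r| > 1: m=50 (|r|=1.5) → 1

1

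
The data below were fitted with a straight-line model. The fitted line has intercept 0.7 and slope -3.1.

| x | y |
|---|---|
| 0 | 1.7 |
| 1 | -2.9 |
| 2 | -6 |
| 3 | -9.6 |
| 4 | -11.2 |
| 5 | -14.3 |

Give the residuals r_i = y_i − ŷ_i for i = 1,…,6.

x=0: ŷ = 0.7 − 3.1·0 = 0.7; r = 1.7 − 0.7 = 1
x=1: ŷ = 0.7 − 3.1·1 = -2.4; r = -2.9 − (-2.4) = -0.5
x=2: ŷ = 0.7 − 3.1·2 = -5.5; r = -6 − (-5.5) = -0.5
x=3: ŷ = 0.7 − 3.1·3 = -8.6; r = -9.6 − (-8.6) = -1
x=4: ŷ = 0.7 − 3.1·4 = -11.7; r = -11.2 − (-11.7) = 0.5
x=5: ŷ = 0.7 − 3.1·5 = -14.8; r = -14.3 − (-14.8) = 0.5

1, -0.5, -0.5, -1, 0.5, 0.5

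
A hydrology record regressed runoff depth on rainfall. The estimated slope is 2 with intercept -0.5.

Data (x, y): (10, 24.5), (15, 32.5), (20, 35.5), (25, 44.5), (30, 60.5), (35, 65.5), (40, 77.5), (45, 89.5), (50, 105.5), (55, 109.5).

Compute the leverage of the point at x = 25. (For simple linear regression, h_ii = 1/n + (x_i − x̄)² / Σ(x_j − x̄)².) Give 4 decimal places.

h = 0.1273

x̄ = (10 + 15 + 20 + 25 + 30 + 35 + 40 + 45 + 50 + 55)/10 = 32.5
Σ(x − x̄)² = 506.25 + 306.25 + 156.25 + 56.25 + 6.25 + 6.25 + 56.25 + 156.25 + 306.25 + 506.25 = 2062.5
h = 1/10 + (-7.5)²/2062.5 = 0.1 + 0.0272727 = 0.1273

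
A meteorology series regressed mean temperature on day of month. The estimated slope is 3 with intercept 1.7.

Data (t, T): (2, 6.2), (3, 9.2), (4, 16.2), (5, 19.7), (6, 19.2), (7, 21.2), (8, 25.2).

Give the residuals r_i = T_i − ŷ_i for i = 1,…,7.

t=2: ŷ = 1.7 + 3·2 = 7.7; r = 6.2 − 7.7 = -1.5
t=3: ŷ = 1.7 + 3·3 = 10.7; r = 9.2 − 10.7 = -1.5
t=4: ŷ = 1.7 + 3·4 = 13.7; r = 16.2 − 13.7 = 2.5
t=5: ŷ = 1.7 + 3·5 = 16.7; r = 19.7 − 16.7 = 3
t=6: ŷ = 1.7 + 3·6 = 19.7; r = 19.2 − 19.7 = -0.5
t=7: ŷ = 1.7 + 3·7 = 22.7; r = 21.2 − 22.7 = -1.5
t=8: ŷ = 1.7 + 3·8 = 25.7; r = 25.2 − 25.7 = -0.5

-1.5, -1.5, 2.5, 3, -0.5, -1.5, -0.5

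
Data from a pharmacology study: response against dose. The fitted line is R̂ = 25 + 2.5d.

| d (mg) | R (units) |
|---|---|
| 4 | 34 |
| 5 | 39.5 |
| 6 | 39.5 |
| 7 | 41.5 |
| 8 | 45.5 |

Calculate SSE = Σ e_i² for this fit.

d=4: R̂ = 25 + 2.5·4 = 35; e = 34 − 35 = -1
d=5: R̂ = 25 + 2.5·5 = 37.5; e = 39.5 − 37.5 = 2
d=6: R̂ = 25 + 2.5·6 = 40; e = 39.5 − 40 = -0.5
d=7: R̂ = 25 + 2.5·7 = 42.5; e = 41.5 − 42.5 = -1
d=8: R̂ = 25 + 2.5·8 = 45; e = 45.5 − 45 = 0.5
SSE = 1 + 4 + 0.25 + 1 + 0.25 = 6.5

SSE = 6.5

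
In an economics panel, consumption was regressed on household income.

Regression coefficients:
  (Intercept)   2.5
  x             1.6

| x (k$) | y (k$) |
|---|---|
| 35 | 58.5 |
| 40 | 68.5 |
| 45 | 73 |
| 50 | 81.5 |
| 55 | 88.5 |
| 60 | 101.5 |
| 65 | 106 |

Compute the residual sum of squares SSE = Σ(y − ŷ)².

x=35: ŷ = 2.5 + 1.6·35 = 58.5; e = 58.5 − 58.5 = 0
x=40: ŷ = 2.5 + 1.6·40 = 66.5; e = 68.5 − 66.5 = 2
x=45: ŷ = 2.5 + 1.6·45 = 74.5; e = 73 − 74.5 = -1.5
x=50: ŷ = 2.5 + 1.6·50 = 82.5; e = 81.5 − 82.5 = -1
x=55: ŷ = 2.5 + 1.6·55 = 90.5; e = 88.5 − 90.5 = -2
x=60: ŷ = 2.5 + 1.6·60 = 98.5; e = 101.5 − 98.5 = 3
x=65: ŷ = 2.5 + 1.6·65 = 106.5; e = 106 − 106.5 = -0.5
SSE = 0 + 4 + 2.25 + 1 + 4 + 9 + 0.25 = 20.5

SSE = 20.5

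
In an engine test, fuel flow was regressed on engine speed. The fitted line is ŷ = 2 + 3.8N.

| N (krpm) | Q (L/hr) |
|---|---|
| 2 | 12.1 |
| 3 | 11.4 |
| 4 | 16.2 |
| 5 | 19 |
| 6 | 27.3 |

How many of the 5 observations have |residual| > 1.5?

4

N=2: ŷ = 2 + 3.8·2 = 9.6; r = 12.1 − 9.6 = 2.5
N=3: ŷ = 2 + 3.8·3 = 13.4; r = 11.4 − 13.4 = -2
N=4: ŷ = 2 + 3.8·4 = 17.2; r = 16.2 − 17.2 = -1
N=5: ŷ = 2 + 3.8·5 = 21; r = 19 − 21 = -2
N=6: ŷ = 2 + 3.8·6 = 24.8; r = 27.3 − 24.8 = 2.5
|r| > 1.5: N=2 (|r|=2.5), N=3 (|r|=2), N=5 (|r|=2), N=6 (|r|=2.5) → 4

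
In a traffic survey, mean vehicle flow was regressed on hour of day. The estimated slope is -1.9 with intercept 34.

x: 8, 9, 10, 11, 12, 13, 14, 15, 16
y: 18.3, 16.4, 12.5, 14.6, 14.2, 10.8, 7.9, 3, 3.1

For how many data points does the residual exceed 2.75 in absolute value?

1

x=8: ŷ = 34 − 1.9·8 = 18.8; r = 18.3 − 18.8 = -0.5
x=9: ŷ = 34 − 1.9·9 = 16.9; r = 16.4 − 16.9 = -0.5
x=10: ŷ = 34 − 1.9·10 = 15; r = 12.5 − 15 = -2.5
x=11: ŷ = 34 − 1.9·11 = 13.1; r = 14.6 − 13.1 = 1.5
x=12: ŷ = 34 − 1.9·12 = 11.2; r = 14.2 − 11.2 = 3
x=13: ŷ = 34 − 1.9·13 = 9.3; r = 10.8 − 9.3 = 1.5
x=14: ŷ = 34 − 1.9·14 = 7.4; r = 7.9 − 7.4 = 0.5
x=15: ŷ = 34 − 1.9·15 = 5.5; r = 3 − 5.5 = -2.5
x=16: ŷ = 34 − 1.9·16 = 3.6; r = 3.1 − 3.6 = -0.5
|r| > 2.75: x=12 (|r|=3) → 1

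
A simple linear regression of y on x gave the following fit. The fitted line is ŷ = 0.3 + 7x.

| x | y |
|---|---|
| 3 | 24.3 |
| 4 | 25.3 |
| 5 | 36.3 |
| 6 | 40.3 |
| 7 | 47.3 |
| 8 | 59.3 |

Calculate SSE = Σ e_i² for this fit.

x=3: ŷ = 0.3 + 7·3 = 21.3; e = 24.3 − 21.3 = 3
x=4: ŷ = 0.3 + 7·4 = 28.3; e = 25.3 − 28.3 = -3
x=5: ŷ = 0.3 + 7·5 = 35.3; e = 36.3 − 35.3 = 1
x=6: ŷ = 0.3 + 7·6 = 42.3; e = 40.3 − 42.3 = -2
x=7: ŷ = 0.3 + 7·7 = 49.3; e = 47.3 − 49.3 = -2
x=8: ŷ = 0.3 + 7·8 = 56.3; e = 59.3 − 56.3 = 3
SSE = 9 + 9 + 1 + 4 + 4 + 9 = 36

SSE = 36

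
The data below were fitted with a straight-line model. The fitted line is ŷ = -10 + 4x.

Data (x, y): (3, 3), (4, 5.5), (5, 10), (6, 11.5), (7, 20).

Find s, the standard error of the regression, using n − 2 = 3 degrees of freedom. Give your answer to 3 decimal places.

s = 1.958

x=3: ŷ = -10 + 4·3 = 2; e = 3 − 2 = 1
x=4: ŷ = -10 + 4·4 = 6; e = 5.5 − 6 = -0.5
x=5: ŷ = -10 + 4·5 = 10; e = 10 − 10 = 0
x=6: ŷ = -10 + 4·6 = 14; e = 11.5 − 14 = -2.5
x=7: ŷ = -10 + 4·7 = 18; e = 20 − 18 = 2
SSE = 1 + 0.25 + 0 + 6.25 + 4 = 11.5
s = √(11.5/3) = √3.83333 ≈ 1.958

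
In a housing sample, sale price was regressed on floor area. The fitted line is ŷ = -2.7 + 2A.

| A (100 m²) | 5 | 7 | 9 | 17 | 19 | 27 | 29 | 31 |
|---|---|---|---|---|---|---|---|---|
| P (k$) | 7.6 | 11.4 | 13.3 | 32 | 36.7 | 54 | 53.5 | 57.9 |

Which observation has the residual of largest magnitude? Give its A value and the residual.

A = 27, r = 2.7

A=5: ŷ = -2.7 + 2·5 = 7.3; r = 7.6 − 7.3 = 0.3
A=7: ŷ = -2.7 + 2·7 = 11.3; r = 11.4 − 11.3 = 0.1
A=9: ŷ = -2.7 + 2·9 = 15.3; r = 13.3 − 15.3 = -2
A=17: ŷ = -2.7 + 2·17 = 31.3; r = 32 − 31.3 = 0.7
A=19: ŷ = -2.7 + 2·19 = 35.3; r = 36.7 − 35.3 = 1.4
A=27: ŷ = -2.7 + 2·27 = 51.3; r = 54 − 51.3 = 2.7
A=29: ŷ = -2.7 + 2·29 = 55.3; r = 53.5 − 55.3 = -1.8
A=31: ŷ = -2.7 + 2·31 = 59.3; r = 57.9 − 59.3 = -1.4
Largest |r| is 2.7 at A = 27, residual 2.7.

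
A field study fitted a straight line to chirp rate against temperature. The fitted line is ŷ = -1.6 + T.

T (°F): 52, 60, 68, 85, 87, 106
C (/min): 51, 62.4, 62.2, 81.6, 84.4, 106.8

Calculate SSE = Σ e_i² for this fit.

T=52: ŷ = -1.6 + 52 = 50.4; e = 51 − 50.4 = 0.6
T=60: ŷ = -1.6 + 60 = 58.4; e = 62.4 − 58.4 = 4
T=68: ŷ = -1.6 + 68 = 66.4; e = 62.2 − 66.4 = -4.2
T=85: ŷ = -1.6 + 85 = 83.4; e = 81.6 − 83.4 = -1.8
T=87: ŷ = -1.6 + 87 = 85.4; e = 84.4 − 85.4 = -1
T=106: ŷ = -1.6 + 106 = 104.4; e = 106.8 − 104.4 = 2.4
SSE = 0.36 + 16 + 17.64 + 3.24 + 1 + 5.76 = 44

SSE = 44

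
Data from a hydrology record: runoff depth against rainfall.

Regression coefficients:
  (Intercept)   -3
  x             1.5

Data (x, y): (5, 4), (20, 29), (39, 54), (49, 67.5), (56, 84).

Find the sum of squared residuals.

SSE = 24.5

x=5: ŷ = -3 + 1.5·5 = 4.5; r = 4 − 4.5 = -0.5
x=20: ŷ = -3 + 1.5·20 = 27; r = 29 − 27 = 2
x=39: ŷ = -3 + 1.5·39 = 55.5; r = 54 − 55.5 = -1.5
x=49: ŷ = -3 + 1.5·49 = 70.5; r = 67.5 − 70.5 = -3
x=56: ŷ = -3 + 1.5·56 = 81; r = 84 − 81 = 3
SSE = 0.25 + 4 + 2.25 + 9 + 9 = 24.5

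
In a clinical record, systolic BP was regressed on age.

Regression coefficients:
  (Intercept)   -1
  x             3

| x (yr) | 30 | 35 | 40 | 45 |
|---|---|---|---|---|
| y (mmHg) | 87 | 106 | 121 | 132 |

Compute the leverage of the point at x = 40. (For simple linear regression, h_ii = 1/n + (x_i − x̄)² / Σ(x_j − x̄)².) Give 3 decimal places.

h = 0.300

x̄ = (30 + 35 + 40 + 45)/4 = 37.5
Σ(x − x̄)² = 56.25 + 6.25 + 6.25 + 56.25 = 125
h = 1/4 + (2.5)²/125 = 0.25 + 0.05 = 0.300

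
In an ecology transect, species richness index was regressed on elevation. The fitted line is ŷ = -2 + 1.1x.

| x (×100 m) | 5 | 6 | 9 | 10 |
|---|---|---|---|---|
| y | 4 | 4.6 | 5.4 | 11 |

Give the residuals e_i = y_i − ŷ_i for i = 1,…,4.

x=5: ŷ = -2 + 1.1·5 = 3.5; e = 4 − 3.5 = 0.5
x=6: ŷ = -2 + 1.1·6 = 4.6; e = 4.6 − 4.6 = 0
x=9: ŷ = -2 + 1.1·9 = 7.9; e = 5.4 − 7.9 = -2.5
x=10: ŷ = -2 + 1.1·10 = 9; e = 11 − 9 = 2

0.5, 0, -2.5, 2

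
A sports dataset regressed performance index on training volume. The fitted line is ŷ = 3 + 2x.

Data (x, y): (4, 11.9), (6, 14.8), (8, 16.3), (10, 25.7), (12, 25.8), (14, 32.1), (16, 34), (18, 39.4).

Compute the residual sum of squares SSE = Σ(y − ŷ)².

SSE = 19.24

x=4: ŷ = 3 + 2·4 = 11; r = 11.9 − 11 = 0.9
x=6: ŷ = 3 + 2·6 = 15; r = 14.8 − 15 = -0.2
x=8: ŷ = 3 + 2·8 = 19; r = 16.3 − 19 = -2.7
x=10: ŷ = 3 + 2·10 = 23; r = 25.7 − 23 = 2.7
x=12: ŷ = 3 + 2·12 = 27; r = 25.8 − 27 = -1.2
x=14: ŷ = 3 + 2·14 = 31; r = 32.1 − 31 = 1.1
x=16: ŷ = 3 + 2·16 = 35; r = 34 − 35 = -1
x=18: ŷ = 3 + 2·18 = 39; r = 39.4 − 39 = 0.4
SSE = 0.81 + 0.04 + 7.29 + 7.29 + 1.44 + 1.21 + 1 + 0.16 = 19.24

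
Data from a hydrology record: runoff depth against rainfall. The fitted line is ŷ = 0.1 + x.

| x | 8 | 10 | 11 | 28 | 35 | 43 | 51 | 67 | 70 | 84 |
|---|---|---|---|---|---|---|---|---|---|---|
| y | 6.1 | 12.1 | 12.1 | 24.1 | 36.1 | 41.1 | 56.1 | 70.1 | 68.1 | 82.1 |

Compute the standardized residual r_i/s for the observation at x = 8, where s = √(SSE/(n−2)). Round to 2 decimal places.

x=8: ŷ = 0.1 + 8 = 8.1; r = 6.1 − 8.1 = -2
x=10: ŷ = 0.1 + 10 = 10.1; r = 12.1 − 10.1 = 2
x=11: ŷ = 0.1 + 11 = 11.1; r = 12.1 − 11.1 = 1
x=28: ŷ = 0.1 + 28 = 28.1; r = 24.1 − 28.1 = -4
x=35: ŷ = 0.1 + 35 = 35.1; r = 36.1 − 35.1 = 1
x=43: ŷ = 0.1 + 43 = 43.1; r = 41.1 − 43.1 = -2
x=51: ŷ = 0.1 + 51 = 51.1; r = 56.1 − 51.1 = 5
x=67: ŷ = 0.1 + 67 = 67.1; r = 70.1 − 67.1 = 3
x=70: ŷ = 0.1 + 70 = 70.1; r = 68.1 − 70.1 = -2
x=84: ŷ = 0.1 + 84 = 84.1; r = 82.1 − 84.1 = -2
SSE = 4 + 4 + 1 + 16 + 1 + 4 + 25 + 9 + 4 + 4 = 72
s = √(72/8) = 3
r/s = -2 / 3 = -0.67

-0.67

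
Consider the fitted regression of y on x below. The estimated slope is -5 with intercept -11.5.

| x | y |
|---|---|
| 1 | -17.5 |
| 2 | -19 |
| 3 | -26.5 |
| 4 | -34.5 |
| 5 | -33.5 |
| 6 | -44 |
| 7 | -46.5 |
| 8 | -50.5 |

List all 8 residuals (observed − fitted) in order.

x=1: ŷ = -11.5 − 5·1 = -16.5; r = -17.5 − (-16.5) = -1
x=2: ŷ = -11.5 − 5·2 = -21.5; r = -19 − (-21.5) = 2.5
x=3: ŷ = -11.5 − 5·3 = -26.5; r = -26.5 − (-26.5) = 0
x=4: ŷ = -11.5 − 5·4 = -31.5; r = -34.5 − (-31.5) = -3
x=5: ŷ = -11.5 − 5·5 = -36.5; r = -33.5 − (-36.5) = 3
x=6: ŷ = -11.5 − 5·6 = -41.5; r = -44 − (-41.5) = -2.5
x=7: ŷ = -11.5 − 5·7 = -46.5; r = -46.5 − (-46.5) = 0
x=8: ŷ = -11.5 − 5·8 = -51.5; r = -50.5 − (-51.5) = 1

-1, 2.5, 0, -3, 3, -2.5, 0, 1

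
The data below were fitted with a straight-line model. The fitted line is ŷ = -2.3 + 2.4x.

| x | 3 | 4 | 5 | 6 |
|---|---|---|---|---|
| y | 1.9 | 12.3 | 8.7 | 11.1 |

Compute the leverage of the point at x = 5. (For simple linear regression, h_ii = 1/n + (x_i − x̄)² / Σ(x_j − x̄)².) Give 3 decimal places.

x̄ = (3 + 4 + 5 + 6)/4 = 4.5
Σ(x − x̄)² = 2.25 + 0.25 + 0.25 + 2.25 = 5
h = 1/4 + (0.5)²/5 = 0.25 + 0.05 = 0.300

h = 0.300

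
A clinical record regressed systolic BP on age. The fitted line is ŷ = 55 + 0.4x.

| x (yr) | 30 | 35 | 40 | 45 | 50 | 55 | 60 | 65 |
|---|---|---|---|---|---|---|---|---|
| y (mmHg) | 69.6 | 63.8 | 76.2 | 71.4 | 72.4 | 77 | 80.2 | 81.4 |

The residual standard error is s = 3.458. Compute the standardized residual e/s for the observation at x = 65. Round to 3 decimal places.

0.116

ŷ = 55 + 0.4·65 = 81
e = 81.4 − 81 = 0.4
e/s = 0.4 / 3.458 = 0.116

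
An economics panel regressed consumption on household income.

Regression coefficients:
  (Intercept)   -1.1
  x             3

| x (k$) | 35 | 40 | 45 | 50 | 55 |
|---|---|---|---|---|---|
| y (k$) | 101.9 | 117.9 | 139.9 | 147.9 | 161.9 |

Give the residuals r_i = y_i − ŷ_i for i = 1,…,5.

x=35: ŷ = -1.1 + 3·35 = 103.9; r = 101.9 − 103.9 = -2
x=40: ŷ = -1.1 + 3·40 = 118.9; r = 117.9 − 118.9 = -1
x=45: ŷ = -1.1 + 3·45 = 133.9; r = 139.9 − 133.9 = 6
x=50: ŷ = -1.1 + 3·50 = 148.9; r = 147.9 − 148.9 = -1
x=55: ŷ = -1.1 + 3·55 = 163.9; r = 161.9 − 163.9 = -2

-2, -1, 6, -1, -2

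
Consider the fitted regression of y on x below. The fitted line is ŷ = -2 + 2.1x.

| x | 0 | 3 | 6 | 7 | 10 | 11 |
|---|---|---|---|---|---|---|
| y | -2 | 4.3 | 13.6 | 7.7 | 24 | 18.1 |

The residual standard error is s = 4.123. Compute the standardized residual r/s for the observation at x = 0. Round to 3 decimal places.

ŷ = -2 + 2.1·0 = -2
r = -2 − (-2) = 0
r/s = 0 / 4.123 = 0.000

0.000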